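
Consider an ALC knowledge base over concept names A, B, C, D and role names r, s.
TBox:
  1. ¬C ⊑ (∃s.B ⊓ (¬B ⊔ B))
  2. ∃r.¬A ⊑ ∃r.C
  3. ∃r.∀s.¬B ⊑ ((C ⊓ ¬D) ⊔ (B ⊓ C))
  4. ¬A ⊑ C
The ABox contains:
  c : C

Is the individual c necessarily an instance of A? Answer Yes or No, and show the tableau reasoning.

No

1. c : A?  L(c) = {C} ∪ {¬A}
   open: L(c) ⊇ {C, ¬A, ∀r.A, ∀r.∃s.B} — c ∉ A possible
2. Hence c : A: not entailed.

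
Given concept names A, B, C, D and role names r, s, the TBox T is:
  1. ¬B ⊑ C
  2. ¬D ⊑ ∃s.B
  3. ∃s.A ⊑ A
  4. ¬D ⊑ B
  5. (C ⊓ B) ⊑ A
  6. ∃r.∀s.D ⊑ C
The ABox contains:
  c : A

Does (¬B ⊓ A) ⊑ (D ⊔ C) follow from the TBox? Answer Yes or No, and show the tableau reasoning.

1. (¬B ⊓ A) ⊑ (D ⊔ C)  ⇔  ((¬B ⊓ A) ⊓ (¬D ⊓ ¬C)) unsat w.r.t. T
   all branches close; clash {C, ¬C} at x₀
2. Hence (¬B ⊓ A) ⊑ (D ⊔ C): entailed.

Yes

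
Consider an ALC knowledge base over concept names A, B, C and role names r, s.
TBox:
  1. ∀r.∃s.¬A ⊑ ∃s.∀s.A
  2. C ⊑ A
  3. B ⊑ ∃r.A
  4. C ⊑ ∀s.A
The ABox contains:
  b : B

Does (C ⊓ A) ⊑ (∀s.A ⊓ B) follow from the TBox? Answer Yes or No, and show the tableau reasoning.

1. (C ⊓ A) ⊑ (∀s.A ⊓ B)  ⇔  ((C ⊓ A) ⊓ (∃s.¬A ⊔ ¬B)) unsat w.r.t. T
   apply at x₀: C⊑∀s.A
   open: L(x₀) ⊇ {A, C, ¬B, ∀s.A, ∃r.∀s.A} (+ ∃-successors)
2. Hence (C ⊓ A) ⊑ (∀s.A ⊓ B): not entailed.

No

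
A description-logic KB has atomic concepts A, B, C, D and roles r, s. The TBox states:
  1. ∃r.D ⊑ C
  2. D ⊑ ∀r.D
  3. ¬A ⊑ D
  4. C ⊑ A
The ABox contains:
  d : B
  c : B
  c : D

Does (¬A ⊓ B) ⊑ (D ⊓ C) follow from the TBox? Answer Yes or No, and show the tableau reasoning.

No

1. (¬A ⊓ B) ⊑ (D ⊓ C)  ⇔  ((¬A ⊓ B) ⊓ (¬D ⊔ ¬C)) unsat w.r.t. T
   apply at x₀: ¬A⊑D
   open: L(x₀) ⊇ {B, D, ¬A, ¬C, ∀r.D, …}
2. Hence (¬A ⊓ B) ⊑ (D ⊓ C): not entailed.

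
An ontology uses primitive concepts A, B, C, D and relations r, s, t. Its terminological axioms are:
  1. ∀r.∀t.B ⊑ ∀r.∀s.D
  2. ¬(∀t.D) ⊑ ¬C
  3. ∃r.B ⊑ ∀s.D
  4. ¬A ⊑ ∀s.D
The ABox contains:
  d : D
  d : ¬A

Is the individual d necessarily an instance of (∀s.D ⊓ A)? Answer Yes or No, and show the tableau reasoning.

No

1. d : (∀s.D ⊓ A)?  L(d) = {D, ¬A} ∪ {(∃s.¬D ⊔ ¬A)}
   apply at d: ¬A⊑∀s.D
   open: L(d) ⊇ {D, ¬A, ∀s.D, ∀t.D, ∃r.∃t.¬B} (+ ∃-successors) — d ∉ (∀s.D ⊓ A) possible
2. Hence d : (∀s.D ⊓ A): not entailed.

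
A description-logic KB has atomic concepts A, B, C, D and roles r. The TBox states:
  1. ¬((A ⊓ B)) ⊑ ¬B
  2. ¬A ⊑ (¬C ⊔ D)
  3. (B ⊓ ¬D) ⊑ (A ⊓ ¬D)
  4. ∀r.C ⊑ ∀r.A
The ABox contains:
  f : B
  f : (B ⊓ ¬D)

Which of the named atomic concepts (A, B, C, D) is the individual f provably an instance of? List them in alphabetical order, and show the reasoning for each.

{A, B}

1. f : A?  L(f) = {B, (B ⊓ ¬D)} ∪ {¬A}
   clash {B, ¬B} at f — f ∈ A
2. f : B?  L(f) = {B, (B ⊓ ¬D)} ∪ {¬B}
   clash {B, ¬B} at f — f ∈ B
3. f : C?  L(f) = {B, (B ⊓ ¬D)} ∪ {¬C}
   apply at f: (B ⊓ ¬D)⊑(A ⊓ ¬D)
   open: L(f) ⊇ {A, B, ¬C, ¬D, ∃r.¬C} (+ ∃-successors) — f ∉ C possible
4. f : D?  L(f) = {B, (B ⊓ ¬D)} ∪ {¬D}
   apply at f: (B ⊓ ¬D)⊑(A ⊓ ¬D)
   open: L(f) ⊇ {A, B, ¬D, ∃r.¬C} (+ ∃-successors) — f ∉ D possible
5. Entailed for f: {A, B}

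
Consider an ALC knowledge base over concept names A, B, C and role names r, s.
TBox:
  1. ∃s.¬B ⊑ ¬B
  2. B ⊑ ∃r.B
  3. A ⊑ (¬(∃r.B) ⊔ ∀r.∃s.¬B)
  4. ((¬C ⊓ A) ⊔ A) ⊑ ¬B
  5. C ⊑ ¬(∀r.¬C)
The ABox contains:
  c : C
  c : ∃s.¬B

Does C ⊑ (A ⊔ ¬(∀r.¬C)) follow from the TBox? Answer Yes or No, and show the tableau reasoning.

1. C ⊑ (A ⊔ ¬(∀r.¬C))  ⇔  (C ⊓ (¬A ⊓ ∀r.¬C)) unsat w.r.t. T
   all branches close; clash {C, ¬C} at an ∃-successor
2. Hence C ⊑ (A ⊔ ¬(∀r.¬C)): entailed.

Yes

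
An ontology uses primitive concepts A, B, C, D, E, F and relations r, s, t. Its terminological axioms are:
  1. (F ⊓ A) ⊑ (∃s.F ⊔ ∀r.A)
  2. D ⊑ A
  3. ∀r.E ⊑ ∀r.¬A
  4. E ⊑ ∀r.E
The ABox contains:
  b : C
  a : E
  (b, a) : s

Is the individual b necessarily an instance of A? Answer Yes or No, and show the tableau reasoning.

No

1. b : A?  L(b) = {C} ∪ {¬A}
   open: L(b) ⊇ {C, ¬A, ¬D, ¬E, ∃r.¬E} (+ ∃-successors) — b ∉ A possible
2. Hence b : A: not entailed.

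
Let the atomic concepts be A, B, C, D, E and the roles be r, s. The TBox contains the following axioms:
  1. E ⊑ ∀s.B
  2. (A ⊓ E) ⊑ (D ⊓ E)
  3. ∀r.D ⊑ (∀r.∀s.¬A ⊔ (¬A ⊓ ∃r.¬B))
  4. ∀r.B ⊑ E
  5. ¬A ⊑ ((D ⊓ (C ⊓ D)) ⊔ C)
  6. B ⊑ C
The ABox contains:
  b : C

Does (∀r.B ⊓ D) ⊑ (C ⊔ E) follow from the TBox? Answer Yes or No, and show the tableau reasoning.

1. (∀r.B ⊓ D) ⊑ (C ⊔ E)  ⇔  ((∀r.B ⊓ D) ⊓ (¬C ⊓ ¬E)) unsat w.r.t. T
   all branches close; clash {C, ¬C} at x₀
2. Hence (∀r.B ⊓ D) ⊑ (C ⊔ E): entailed.

Yes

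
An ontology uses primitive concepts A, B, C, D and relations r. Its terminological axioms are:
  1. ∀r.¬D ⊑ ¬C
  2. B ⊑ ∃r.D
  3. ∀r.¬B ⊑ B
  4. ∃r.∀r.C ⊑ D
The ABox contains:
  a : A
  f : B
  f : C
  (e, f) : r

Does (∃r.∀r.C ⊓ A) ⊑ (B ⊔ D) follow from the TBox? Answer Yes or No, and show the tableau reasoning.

Yes

1. (∃r.∀r.C ⊓ A) ⊑ (B ⊔ D)  ⇔  ((∃r.∀r.C ⊓ A) ⊓ (¬B ⊓ ¬D)) unsat w.r.t. T
   all branches close; clash {B, ¬B} at x₀
2. Hence (∃r.∀r.C ⊓ A) ⊑ (B ⊔ D): entailed.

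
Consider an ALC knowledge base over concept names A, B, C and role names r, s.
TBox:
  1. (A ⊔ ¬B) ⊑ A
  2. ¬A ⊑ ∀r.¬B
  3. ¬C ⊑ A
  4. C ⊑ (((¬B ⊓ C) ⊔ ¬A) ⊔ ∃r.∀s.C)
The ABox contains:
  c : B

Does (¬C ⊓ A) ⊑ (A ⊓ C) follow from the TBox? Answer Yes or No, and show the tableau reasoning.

1. (¬C ⊓ A) ⊑ (A ⊓ C)  ⇔  ((¬C ⊓ A) ⊓ (¬A ⊔ ¬C)) unsat w.r.t. T
   open: L(x₀) ⊇ {A, ¬C}
2. Hence (¬C ⊓ A) ⊑ (A ⊓ C): not entailed.

No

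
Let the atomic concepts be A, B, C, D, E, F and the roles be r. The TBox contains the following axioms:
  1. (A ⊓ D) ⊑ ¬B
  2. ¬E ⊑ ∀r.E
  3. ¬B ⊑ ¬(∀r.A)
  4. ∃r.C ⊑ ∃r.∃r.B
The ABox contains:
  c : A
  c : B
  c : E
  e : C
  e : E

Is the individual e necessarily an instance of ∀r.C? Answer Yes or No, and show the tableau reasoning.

1. e : ∀r.C?  L(e) = {C, E} ∪ {∃r.¬C}
   open: L(e) ⊇ {B, C, E, ¬A, ∀r.¬C, …} (+ ∃-successors) — e ∉ ∀r.C possible
2. Hence e : ∀r.C: not entailed.

No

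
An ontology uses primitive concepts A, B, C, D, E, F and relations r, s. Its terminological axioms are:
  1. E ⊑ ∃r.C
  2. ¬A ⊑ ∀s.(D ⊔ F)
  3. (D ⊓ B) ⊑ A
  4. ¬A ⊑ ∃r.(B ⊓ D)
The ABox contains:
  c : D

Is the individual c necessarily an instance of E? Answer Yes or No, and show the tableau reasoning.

1. c : E?  L(c) = {D} ∪ {¬E}
   open: L(c) ⊇ {A, D, ¬B, ¬E} — c ∉ E possible
2. Hence c : E: not entailed.

No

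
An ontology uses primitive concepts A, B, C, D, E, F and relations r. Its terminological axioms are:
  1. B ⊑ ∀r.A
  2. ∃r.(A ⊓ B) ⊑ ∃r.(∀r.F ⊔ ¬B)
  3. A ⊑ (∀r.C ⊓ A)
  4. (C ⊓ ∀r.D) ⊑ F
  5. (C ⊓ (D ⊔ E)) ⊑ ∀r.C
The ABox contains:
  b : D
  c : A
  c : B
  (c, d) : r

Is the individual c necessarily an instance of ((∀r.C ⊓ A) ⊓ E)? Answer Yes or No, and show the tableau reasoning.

1. c : ((∀r.C ⊓ A) ⊓ E)?  L(c) = {A, B} ∪ {((∃r.¬C ⊔ ¬A) ⊔ ¬E)}
   apply at c: B⊑∀r.A; A⊑(∀r.C ⊓ A)
   open: L(c) ⊇ {A, B, ¬C, ¬E, ∀r.(¬A ⊔ ¬B), …} — c ∉ ((∀r.C ⊓ A) ⊓ E) possible
2. Hence c : ((∀r.C ⊓ A) ⊓ E): not entailed.

No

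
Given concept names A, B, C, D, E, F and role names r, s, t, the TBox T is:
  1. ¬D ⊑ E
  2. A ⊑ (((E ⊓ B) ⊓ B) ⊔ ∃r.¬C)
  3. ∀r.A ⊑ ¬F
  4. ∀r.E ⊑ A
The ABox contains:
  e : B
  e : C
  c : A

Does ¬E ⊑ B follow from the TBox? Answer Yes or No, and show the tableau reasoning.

1. ¬E ⊑ B  ⇔  (¬E ⊓ ¬B) unsat w.r.t. T
   open: L(x₀) ⊇ {D, ¬A, ¬B, ¬E, ∃r.¬A, …} (+ ∃-successors)
2. Hence ¬E ⊑ B: not entailed.

No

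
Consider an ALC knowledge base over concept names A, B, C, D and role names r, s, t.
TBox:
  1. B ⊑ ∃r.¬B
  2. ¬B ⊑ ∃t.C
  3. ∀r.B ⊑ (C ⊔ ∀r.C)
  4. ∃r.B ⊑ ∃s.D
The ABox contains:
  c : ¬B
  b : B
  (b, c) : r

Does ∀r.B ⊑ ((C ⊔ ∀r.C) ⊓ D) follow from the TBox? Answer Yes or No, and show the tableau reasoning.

No

1. ∀r.B ⊑ ((C ⊔ ∀r.C) ⊓ D)  ⇔  (∀r.B ⊓ ((¬C ⊓ ∃r.¬C) ⊔ ¬D)) unsat w.r.t. T
   apply at x₀: ∀r.B⊑(C ⊔ ∀r.C)
   open: L(x₀) ⊇ {C, ¬B, ¬D, ∀r.B, ∀r.¬B, …} (+ ∃-successors)
2. Hence ∀r.B ⊑ ((C ⊔ ∀r.C) ⊓ D): not entailed.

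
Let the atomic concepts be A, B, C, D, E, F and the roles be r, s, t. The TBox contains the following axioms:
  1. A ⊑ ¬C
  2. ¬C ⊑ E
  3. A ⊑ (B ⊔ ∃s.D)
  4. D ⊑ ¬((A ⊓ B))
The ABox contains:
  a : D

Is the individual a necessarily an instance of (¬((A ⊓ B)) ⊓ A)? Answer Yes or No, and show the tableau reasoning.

No

1. a : (¬((A ⊓ B)) ⊓ A)?  L(a) = {D} ∪ {((A ⊓ B) ⊔ ¬A)}
   apply at a: D⊑¬((A ⊓ B))
   open: L(a) ⊇ {C, D, ¬A} — a ∉ (¬((A ⊓ B)) ⊓ A) possible
2. Hence a : (¬((A ⊓ B)) ⊓ A): not entailed.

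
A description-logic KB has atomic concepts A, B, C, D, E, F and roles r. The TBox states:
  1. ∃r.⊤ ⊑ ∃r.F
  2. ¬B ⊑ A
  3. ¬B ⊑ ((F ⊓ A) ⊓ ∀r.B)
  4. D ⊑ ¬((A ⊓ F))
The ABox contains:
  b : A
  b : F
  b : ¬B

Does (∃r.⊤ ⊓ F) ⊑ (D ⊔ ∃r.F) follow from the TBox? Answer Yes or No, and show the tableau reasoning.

Yes

1. (∃r.⊤ ⊓ F) ⊑ (D ⊔ ∃r.F)  ⇔  ((∃r.⊤ ⊓ F) ⊓ (¬D ⊓ ∀r.¬F)) unsat w.r.t. T
   all branches close; clash {F, ¬F} at an ∃-successor
2. Hence (∃r.⊤ ⊓ F) ⊑ (D ⊔ ∃r.F): entailed.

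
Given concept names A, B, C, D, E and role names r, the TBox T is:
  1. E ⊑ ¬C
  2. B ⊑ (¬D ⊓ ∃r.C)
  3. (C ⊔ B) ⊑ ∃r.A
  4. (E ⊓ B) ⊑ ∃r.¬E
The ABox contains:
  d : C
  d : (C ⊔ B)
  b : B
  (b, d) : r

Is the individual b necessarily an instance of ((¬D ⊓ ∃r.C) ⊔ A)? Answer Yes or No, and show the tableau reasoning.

1. b : ((¬D ⊓ ∃r.C) ⊔ A)?  L(b) = {B} ∪ {((D ⊔ ∀r.¬C) ⊓ ¬A)}
   clash {C, ¬C} at d — b ∈ ((¬D ⊓ ∃r.C) ⊔ A)
2. Hence b : ((¬D ⊓ ∃r.C) ⊔ A): entailed.

Yes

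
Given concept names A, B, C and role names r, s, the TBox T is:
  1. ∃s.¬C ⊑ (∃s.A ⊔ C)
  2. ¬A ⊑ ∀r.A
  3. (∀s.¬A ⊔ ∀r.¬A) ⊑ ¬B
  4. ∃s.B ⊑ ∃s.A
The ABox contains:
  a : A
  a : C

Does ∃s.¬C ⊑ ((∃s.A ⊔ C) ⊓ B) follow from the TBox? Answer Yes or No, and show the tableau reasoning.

No

1. ∃s.¬C ⊑ ((∃s.A ⊔ C) ⊓ B)  ⇔  (∃s.¬C ⊓ ((∀s.¬A ⊓ ¬C) ⊔ ¬B)) unsat w.r.t. T
   apply at x₀: ∃s.¬C⊑(∃s.A ⊔ C)
   open: L(x₀) ⊇ {A, ¬B, ∃r.A, ∃s.A, ∃s.¬C} (+ ∃-successors)
2. Hence ∃s.¬C ⊑ ((∃s.A ⊔ C) ⊓ B): not entailed.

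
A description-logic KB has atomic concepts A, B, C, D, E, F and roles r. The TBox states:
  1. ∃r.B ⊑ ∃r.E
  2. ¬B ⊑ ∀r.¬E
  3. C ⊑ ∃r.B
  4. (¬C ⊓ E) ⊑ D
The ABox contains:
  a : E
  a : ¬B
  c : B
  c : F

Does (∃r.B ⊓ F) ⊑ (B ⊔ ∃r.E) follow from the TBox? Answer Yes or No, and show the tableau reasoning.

1. (∃r.B ⊓ F) ⊑ (B ⊔ ∃r.E)  ⇔  ((∃r.B ⊓ F) ⊓ (¬B ⊓ ∀r.¬E)) unsat w.r.t. T
   all branches close; clash {E, ¬E} at an ∃-successor
2. Hence (∃r.B ⊓ F) ⊑ (B ⊔ ∃r.E): entailed.

Yes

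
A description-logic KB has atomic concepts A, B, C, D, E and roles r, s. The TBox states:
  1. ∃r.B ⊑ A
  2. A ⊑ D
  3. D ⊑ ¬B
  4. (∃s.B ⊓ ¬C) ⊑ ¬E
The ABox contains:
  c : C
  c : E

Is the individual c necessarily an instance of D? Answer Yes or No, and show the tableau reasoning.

No

1. c : D?  L(c) = {C, E} ∪ {¬D}
   open: L(c) ⊇ {C, E, ¬A, ¬D, ∀r.¬B} — c ∉ D possible
2. Hence c : D: not entailed.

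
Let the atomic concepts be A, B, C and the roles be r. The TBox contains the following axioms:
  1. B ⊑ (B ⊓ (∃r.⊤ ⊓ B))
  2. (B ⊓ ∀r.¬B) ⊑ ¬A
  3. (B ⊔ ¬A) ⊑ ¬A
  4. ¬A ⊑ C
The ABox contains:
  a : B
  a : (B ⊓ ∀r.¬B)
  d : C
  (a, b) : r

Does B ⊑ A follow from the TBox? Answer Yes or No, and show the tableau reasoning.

No

1. B ⊑ A  ⇔  (B ⊓ ¬A) unsat w.r.t. T
   apply at x₀: B⊑(B ⊓ (∃r.⊤ ⊓ B)); ¬A⊑C
   open: L(x₀) ⊇ {B, C, ¬A, ∃r.⊤} (+ ∃-successors)
2. Hence B ⊑ A: not entailed.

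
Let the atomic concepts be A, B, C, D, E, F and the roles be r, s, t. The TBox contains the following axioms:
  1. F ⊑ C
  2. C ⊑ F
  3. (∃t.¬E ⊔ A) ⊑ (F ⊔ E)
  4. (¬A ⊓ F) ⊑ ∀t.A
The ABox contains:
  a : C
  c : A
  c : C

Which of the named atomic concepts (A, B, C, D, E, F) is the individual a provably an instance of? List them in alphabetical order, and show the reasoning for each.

1. a : A?  L(a) = {C} ∪ {¬A}
   apply at a: C⊑F
   open: L(a) ⊇ {C, F, ¬A, ∀t.A, ∀t.E} — a ∉ A possible
2. a : B?  L(a) = {C} ∪ {¬B}
   apply at a: C⊑F
   open: L(a) ⊇ {A, C, F, ¬B} — a ∉ B possible
3. a : C?  L(a) = {C} ∪ {¬C}
   clash {C, ¬C} at a — a ∈ C
4. a : D?  L(a) = {C} ∪ {¬D}
   apply at a: C⊑F
   open: L(a) ⊇ {A, C, F, ¬D} — a ∉ D possible
5. a : E?  L(a) = {C} ∪ {¬E}
   apply at a: C⊑F
   open: L(a) ⊇ {A, C, F, ¬E} — a ∉ E possible
6. a : F?  L(a) = {C} ∪ {¬F}
   clash {F, ¬F} at a — a ∈ F
7. Entailed for a: {C, F}

{C, F}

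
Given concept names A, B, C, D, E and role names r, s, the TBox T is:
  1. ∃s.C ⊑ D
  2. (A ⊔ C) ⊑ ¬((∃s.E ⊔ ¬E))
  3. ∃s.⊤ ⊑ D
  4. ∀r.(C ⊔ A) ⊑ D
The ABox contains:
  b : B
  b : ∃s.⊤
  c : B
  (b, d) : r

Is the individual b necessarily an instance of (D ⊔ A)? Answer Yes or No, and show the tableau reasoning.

Yes

1. b : (D ⊔ A)?  L(b) = {B, ∃s.⊤} ∪ {(¬D ⊓ ¬A)}
   clash {D, ¬D} at b — b ∈ (D ⊔ A)
2. Hence b : (D ⊔ A): entailed.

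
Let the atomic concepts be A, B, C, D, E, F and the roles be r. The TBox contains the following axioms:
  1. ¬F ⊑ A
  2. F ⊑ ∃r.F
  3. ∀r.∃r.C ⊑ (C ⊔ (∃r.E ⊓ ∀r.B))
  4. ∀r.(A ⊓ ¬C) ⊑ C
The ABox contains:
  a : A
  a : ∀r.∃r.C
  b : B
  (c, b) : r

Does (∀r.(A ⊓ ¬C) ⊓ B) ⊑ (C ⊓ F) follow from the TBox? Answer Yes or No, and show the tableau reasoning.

No

1. (∀r.(A ⊓ ¬C) ⊓ B) ⊑ (C ⊓ F)  ⇔  ((∀r.(A ⊓ ¬C) ⊓ B) ⊓ (¬C ⊔ ¬F)) unsat w.r.t. T
   apply at x₀: ∀r.(A ⊓ ¬C)⊑C
   open: L(x₀) ⊇ {A, B, C, ¬F, ∀r.(A ⊓ ¬C), …} (+ ∃-successors)
2. Hence (∀r.(A ⊓ ¬C) ⊓ B) ⊑ (C ⊓ F): not entailed.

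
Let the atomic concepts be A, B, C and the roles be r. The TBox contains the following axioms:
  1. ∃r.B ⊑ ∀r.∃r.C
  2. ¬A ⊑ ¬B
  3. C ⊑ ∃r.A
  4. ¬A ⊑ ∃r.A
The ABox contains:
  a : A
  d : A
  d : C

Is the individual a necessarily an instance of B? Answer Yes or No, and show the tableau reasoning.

No

1. a : B?  L(a) = {A} ∪ {¬B}
   open: L(a) ⊇ {A, ¬B, ¬C, ∀r.¬B} — a ∉ B possible
2. Hence a : B: not entailed.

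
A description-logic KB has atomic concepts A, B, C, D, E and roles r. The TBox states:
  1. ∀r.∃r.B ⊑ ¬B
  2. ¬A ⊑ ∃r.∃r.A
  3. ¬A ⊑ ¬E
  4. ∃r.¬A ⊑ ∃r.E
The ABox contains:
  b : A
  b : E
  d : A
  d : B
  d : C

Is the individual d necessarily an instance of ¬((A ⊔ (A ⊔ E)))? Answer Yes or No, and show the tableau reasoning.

No

1. d : ¬((A ⊔ (A ⊔ E)))?  L(d) = {A, B, C} ∪ {(A ⊔ (A ⊔ E))}
   open: L(d) ⊇ {A, B, C, ∀r.A, ∃r.∀r.¬B} (+ ∃-successors) — d ∉ ¬((A ⊔ (A ⊔ E))) possible
2. Hence d : ¬((A ⊔ (A ⊔ E))): not entailed.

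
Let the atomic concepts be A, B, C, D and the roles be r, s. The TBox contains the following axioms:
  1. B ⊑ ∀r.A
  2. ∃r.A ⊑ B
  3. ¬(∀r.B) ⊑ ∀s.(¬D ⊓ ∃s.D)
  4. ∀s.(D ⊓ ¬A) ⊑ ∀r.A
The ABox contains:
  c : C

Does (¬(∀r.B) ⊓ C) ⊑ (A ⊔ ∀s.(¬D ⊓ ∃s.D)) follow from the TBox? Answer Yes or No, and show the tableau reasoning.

1. (¬(∀r.B) ⊓ C) ⊑ (A ⊔ ∀s.(¬D ⊓ ∃s.D))  ⇔  ((∃r.¬B ⊓ C) ⊓ (¬A ⊓ ∃s.(D ⊔ ∀s.¬D))) unsat w.r.t. T
   all branches close; clash {D, ¬D} at an ∃-successor
2. Hence (¬(∀r.B) ⊓ C) ⊑ (A ⊔ ∀s.(¬D ⊓ ∃s.D)): entailed.

Yes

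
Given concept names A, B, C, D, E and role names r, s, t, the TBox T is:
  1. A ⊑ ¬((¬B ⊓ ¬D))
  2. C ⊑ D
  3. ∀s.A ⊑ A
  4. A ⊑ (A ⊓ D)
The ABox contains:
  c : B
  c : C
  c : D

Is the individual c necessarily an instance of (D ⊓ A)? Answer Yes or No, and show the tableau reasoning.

No

1. c : (D ⊓ A)?  L(c) = {B, C, D} ∪ {(¬D ⊔ ¬A)}
   open: L(c) ⊇ {B, C, D, ¬A, ∃s.¬A} (+ ∃-successors) — c ∉ (D ⊓ A) possible
2. Hence c : (D ⊓ A): not entailed.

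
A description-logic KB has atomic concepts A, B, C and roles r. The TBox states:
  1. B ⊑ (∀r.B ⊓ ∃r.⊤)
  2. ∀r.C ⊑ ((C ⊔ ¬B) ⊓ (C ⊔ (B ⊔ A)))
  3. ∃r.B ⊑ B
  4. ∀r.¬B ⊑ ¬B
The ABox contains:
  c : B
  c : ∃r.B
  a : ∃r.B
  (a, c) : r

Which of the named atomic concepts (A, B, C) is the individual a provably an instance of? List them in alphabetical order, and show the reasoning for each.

1. a : A?  L(a) = {∃r.B} ∪ {¬A}
   apply at a: ∃r.B⊑B
   open: L(a) ⊇ {B, ¬A, ∀r.B, ∃r.B, ∃r.¬C, …} (+ ∃-successors) — a ∉ A possible
2. a : B?  L(a) = {∃r.B} ∪ {¬B}
   clash {B, ¬B} at a — a ∈ B
3. a : C?  L(a) = {∃r.B} ∪ {¬C}
   apply at a: ∃r.B⊑B
   open: L(a) ⊇ {B, ¬C, ∀r.B, ∃r.B, ∃r.¬C, …} (+ ∃-successors) — a ∉ C possible
4. Entailed for a: {B}

{B}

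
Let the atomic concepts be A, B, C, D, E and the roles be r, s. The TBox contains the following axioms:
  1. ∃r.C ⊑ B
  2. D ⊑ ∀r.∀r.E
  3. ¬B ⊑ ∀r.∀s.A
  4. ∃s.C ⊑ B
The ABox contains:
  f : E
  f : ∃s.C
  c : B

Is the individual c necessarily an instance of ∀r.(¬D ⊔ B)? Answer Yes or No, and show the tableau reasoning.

1. c : ∀r.(¬D ⊔ B)?  L(c) = {B} ∪ {∃r.(D ⊓ ¬B)}
   open: L(c) ⊇ {B, ¬D, ∃r.(D ⊓ ¬B)} (+ ∃-successors) — c ∉ ∀r.(¬D ⊔ B) possible
2. Hence c : ∀r.(¬D ⊔ B): not entailed.

No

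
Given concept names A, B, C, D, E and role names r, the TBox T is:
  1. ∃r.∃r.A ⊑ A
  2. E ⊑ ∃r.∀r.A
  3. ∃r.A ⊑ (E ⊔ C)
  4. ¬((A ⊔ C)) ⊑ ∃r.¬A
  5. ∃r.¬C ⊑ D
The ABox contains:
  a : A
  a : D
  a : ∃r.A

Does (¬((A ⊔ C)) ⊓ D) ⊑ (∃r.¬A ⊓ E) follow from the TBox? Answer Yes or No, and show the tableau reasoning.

No

1. (¬((A ⊔ C)) ⊓ D) ⊑ (∃r.¬A ⊓ E)  ⇔  (((¬A ⊓ ¬C) ⊓ D) ⊓ (∀r.A ⊔ ¬E)) unsat w.r.t. T
   apply at x₀: ¬((A ⊔ C))⊑∃r.¬A
   open: L(x₀) ⊇ {D, ¬A, ¬C, ¬E, ∀r.¬A, …} (+ ∃-successors)
2. Hence (¬((A ⊔ C)) ⊓ D) ⊑ (∃r.¬A ⊓ E): not entailed.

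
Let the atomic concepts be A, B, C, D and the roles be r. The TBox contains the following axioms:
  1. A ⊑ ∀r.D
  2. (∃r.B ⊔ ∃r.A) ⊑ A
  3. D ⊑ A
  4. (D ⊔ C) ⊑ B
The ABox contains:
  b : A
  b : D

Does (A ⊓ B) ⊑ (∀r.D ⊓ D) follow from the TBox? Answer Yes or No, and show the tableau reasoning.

1. (A ⊓ B) ⊑ (∀r.D ⊓ D)  ⇔  ((A ⊓ B) ⊓ (∃r.¬D ⊔ ¬D)) unsat w.r.t. T
   apply at x₀: A⊑∀r.D
   open: L(x₀) ⊇ {A, B, ¬D, ∀r.D}
2. Hence (A ⊓ B) ⊑ (∀r.D ⊓ D): not entailed.

No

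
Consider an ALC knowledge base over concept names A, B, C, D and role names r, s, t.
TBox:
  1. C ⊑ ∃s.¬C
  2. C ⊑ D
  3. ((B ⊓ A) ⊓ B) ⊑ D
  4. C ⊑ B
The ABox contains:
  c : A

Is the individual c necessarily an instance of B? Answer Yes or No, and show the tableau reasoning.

1. c : B?  L(c) = {A} ∪ {¬B}
   open: L(c) ⊇ {A, ¬B, ¬C} — c ∉ B possible
2. Hence c : B: not entailed.

No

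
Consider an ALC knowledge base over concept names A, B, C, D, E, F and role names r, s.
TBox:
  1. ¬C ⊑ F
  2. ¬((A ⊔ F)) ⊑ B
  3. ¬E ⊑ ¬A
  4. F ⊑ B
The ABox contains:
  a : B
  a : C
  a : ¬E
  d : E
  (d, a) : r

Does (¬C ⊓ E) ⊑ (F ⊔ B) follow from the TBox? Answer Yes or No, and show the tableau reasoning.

1. (¬C ⊓ E) ⊑ (F ⊔ B)  ⇔  ((¬C ⊓ E) ⊓ (¬F ⊓ ¬B)) unsat w.r.t. T
   all branches close; clash {F, ¬F} at x₀
2. Hence (¬C ⊓ E) ⊑ (F ⊔ B): entailed.

Yes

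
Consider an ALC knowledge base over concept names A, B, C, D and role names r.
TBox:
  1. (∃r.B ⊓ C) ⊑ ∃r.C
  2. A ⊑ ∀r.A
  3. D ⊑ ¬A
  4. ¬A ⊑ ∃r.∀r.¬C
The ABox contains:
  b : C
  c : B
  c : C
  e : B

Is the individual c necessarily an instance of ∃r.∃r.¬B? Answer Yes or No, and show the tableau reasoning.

1. c : ∃r.∃r.¬B?  L(c) = {B, C} ∪ {∀r.∀r.B}
   open: L(c) ⊇ {B, C, ¬A, ∀r.¬B, ∀r.∀r.B, …} (+ ∃-successors) — c ∉ ∃r.∃r.¬B possible
2. Hence c : ∃r.∃r.¬B: not entailed.

No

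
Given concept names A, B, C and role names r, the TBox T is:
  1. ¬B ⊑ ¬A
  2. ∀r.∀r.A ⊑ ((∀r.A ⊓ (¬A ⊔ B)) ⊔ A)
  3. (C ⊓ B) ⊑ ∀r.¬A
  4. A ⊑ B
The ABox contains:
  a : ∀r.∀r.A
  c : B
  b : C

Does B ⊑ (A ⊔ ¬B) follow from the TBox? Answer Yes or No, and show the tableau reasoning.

No

1. B ⊑ (A ⊔ ¬B)  ⇔  (B ⊓ (¬A ⊓ B)) unsat w.r.t. T
   open: L(x₀) ⊇ {B, ¬A, ¬C, ∃r.∃r.¬A} (+ ∃-successors)
2. Hence B ⊑ (A ⊔ ¬B): not entailed.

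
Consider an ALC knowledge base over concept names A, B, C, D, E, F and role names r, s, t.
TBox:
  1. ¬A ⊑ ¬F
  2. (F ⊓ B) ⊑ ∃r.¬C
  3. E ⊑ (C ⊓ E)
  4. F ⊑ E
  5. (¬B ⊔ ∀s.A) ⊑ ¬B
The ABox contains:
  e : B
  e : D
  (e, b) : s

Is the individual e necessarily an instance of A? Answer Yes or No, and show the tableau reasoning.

1. e : A?  L(e) = {B, D} ∪ {¬A}
   apply at e: ¬A⊑¬F
   open: L(e) ⊇ {B, D, ¬A, ¬E, ¬F, …} (+ ∃-successors) — e ∉ A possible
2. Hence e : A: not entailed.

No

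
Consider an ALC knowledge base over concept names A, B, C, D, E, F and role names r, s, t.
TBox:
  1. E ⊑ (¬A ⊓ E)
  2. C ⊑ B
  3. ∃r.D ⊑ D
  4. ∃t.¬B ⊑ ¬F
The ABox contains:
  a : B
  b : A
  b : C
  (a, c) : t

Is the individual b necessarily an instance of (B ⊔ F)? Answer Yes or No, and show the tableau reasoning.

1. b : (B ⊔ F)?  L(b) = {A, C} ∪ {(¬B ⊓ ¬F)}
   clash {B, ¬B} at b — b ∈ (B ⊔ F)
2. Hence b : (B ⊔ F): entailed.

Yes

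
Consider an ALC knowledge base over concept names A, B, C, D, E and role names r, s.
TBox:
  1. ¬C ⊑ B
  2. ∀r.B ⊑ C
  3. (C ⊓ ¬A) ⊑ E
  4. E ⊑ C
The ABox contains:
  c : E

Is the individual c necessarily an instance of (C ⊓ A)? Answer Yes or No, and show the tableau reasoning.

1. c : (C ⊓ A)?  L(c) = {E} ∪ {(¬C ⊔ ¬A)}
   apply at c: E⊑C
   open: L(c) ⊇ {C, E, ¬A} — c ∉ (C ⊓ A) possible
2. Hence c : (C ⊓ A): not entailed.

No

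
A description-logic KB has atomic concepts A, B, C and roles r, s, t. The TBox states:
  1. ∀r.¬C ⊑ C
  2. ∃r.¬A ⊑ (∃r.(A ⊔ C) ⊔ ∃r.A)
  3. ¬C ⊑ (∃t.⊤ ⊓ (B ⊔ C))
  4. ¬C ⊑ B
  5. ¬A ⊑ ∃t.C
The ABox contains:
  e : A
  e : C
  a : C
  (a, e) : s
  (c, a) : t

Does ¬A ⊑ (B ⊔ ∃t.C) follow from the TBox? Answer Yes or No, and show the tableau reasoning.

1. ¬A ⊑ (B ⊔ ∃t.C)  ⇔  (¬A ⊓ (¬B ⊓ ∀t.¬C)) unsat w.r.t. T
   all branches close; clash {B, ¬B} at x₀
2. Hence ¬A ⊑ (B ⊔ ∃t.C): entailed.

Yes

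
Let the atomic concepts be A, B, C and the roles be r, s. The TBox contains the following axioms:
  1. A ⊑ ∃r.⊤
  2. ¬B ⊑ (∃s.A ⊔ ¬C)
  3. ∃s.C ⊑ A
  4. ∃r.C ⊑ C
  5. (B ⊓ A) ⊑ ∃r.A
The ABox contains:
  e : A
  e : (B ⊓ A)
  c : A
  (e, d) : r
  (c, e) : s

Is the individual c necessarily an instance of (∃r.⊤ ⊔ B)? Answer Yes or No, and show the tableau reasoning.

1. c : (∃r.⊤ ⊔ B)?  L(c) = {A} ∪ {(∀r.⊥ ⊓ ¬B)}
   clash {C, ¬C} at c — c ∈ (∃r.⊤ ⊔ B)
2. Hence c : (∃r.⊤ ⊔ B): entailed.

Yes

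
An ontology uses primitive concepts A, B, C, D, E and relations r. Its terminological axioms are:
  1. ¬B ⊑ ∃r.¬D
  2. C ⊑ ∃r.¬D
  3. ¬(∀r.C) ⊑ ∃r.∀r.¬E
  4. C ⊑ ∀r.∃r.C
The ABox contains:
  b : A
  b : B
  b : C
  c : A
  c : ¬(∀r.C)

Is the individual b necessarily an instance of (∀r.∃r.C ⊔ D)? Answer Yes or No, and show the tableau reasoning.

1. b : (∀r.∃r.C ⊔ D)?  L(b) = {A, B, C} ∪ {(∃r.∀r.¬C ⊓ ¬D)}
   clash {C, ¬C} at an ∃-successor — b ∈ (∀r.∃r.C ⊔ D)
2. Hence b : (∀r.∃r.C ⊔ D): entailed.

Yes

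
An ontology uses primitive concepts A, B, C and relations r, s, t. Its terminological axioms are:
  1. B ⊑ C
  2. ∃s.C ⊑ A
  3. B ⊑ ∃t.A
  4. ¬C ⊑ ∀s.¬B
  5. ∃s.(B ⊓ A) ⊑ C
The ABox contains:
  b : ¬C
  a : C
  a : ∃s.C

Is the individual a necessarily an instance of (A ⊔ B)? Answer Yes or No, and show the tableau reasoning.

Yes

1. a : (A ⊔ B)?  L(a) = {C, ∃s.C} ∪ {(¬A ⊓ ¬B)}
   clash {A, ¬A} at a — a ∈ (A ⊔ B)
2. Hence a : (A ⊔ B): entailed.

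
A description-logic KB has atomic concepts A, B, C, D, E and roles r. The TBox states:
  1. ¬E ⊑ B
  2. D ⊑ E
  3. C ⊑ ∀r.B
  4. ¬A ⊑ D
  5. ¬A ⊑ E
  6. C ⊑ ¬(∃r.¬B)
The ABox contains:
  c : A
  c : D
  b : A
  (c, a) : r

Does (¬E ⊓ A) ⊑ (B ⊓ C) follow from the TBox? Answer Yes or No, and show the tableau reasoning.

No

1. (¬E ⊓ A) ⊑ (B ⊓ C)  ⇔  ((¬E ⊓ A) ⊓ (¬B ⊔ ¬C)) unsat w.r.t. T
   apply at x₀: ¬E⊑B
   open: L(x₀) ⊇ {A, B, ¬C, ¬D, ¬E}
2. Hence (¬E ⊓ A) ⊑ (B ⊓ C): not entailed.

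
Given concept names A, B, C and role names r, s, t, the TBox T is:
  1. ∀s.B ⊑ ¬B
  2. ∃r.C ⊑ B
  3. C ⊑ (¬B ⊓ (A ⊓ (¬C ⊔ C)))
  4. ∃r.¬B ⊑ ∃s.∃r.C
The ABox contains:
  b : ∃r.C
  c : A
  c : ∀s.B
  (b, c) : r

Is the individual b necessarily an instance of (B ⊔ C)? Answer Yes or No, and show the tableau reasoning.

Yes

1. b : (B ⊔ C)?  L(b) = {∃r.C} ∪ {(¬B ⊓ ¬C)}
   clash {B, ¬B} at b — b ∈ (B ⊔ C)
2. Hence b : (B ⊔ C): entailed.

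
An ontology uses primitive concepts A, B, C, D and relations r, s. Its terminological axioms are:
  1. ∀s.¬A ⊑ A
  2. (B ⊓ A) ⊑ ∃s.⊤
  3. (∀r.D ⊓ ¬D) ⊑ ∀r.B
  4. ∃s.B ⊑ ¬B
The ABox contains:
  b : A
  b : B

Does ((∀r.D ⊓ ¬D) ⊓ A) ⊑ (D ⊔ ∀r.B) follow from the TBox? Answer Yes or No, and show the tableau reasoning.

Yes

1. ((∀r.D ⊓ ¬D) ⊓ A) ⊑ (D ⊔ ∀r.B)  ⇔  (((∀r.D ⊓ ¬D) ⊓ A) ⊓ (¬D ⊓ ∃r.¬B)) unsat w.r.t. T
   all branches close; clash {B, ¬B} at an ∃-successor
2. Hence ((∀r.D ⊓ ¬D) ⊓ A) ⊑ (D ⊔ ∀r.B): entailed.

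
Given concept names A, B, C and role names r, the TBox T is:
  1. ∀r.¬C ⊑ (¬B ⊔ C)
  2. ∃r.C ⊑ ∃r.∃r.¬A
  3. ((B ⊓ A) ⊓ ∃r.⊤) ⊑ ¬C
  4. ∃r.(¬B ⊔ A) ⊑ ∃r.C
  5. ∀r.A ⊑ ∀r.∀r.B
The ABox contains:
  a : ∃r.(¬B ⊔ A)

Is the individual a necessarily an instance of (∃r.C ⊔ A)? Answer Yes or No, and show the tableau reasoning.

Yes

1. a : (∃r.C ⊔ A)?  L(a) = {∃r.(¬B ⊔ A)} ∪ {(∀r.¬C ⊓ ¬A)}
   clash {C, ¬C} at a — a ∈ (∃r.C ⊔ A)
2. Hence a : (∃r.C ⊔ A): entailed.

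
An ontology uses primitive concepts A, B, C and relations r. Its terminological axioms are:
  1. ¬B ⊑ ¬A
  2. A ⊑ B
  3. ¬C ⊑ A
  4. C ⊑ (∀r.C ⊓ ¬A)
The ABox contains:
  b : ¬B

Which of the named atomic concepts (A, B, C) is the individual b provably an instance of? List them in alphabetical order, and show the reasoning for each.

{C}

1. b : A?  L(b) = {¬B} ∪ {¬A}
   open: L(b) ⊇ {C, ¬A, ¬B, ∀r.C} — b ∉ A possible
2. b : B?  L(b) = {¬B} ∪ {¬B}
   apply at b: ¬B⊑¬A
   open: L(b) ⊇ {C, ¬A, ¬B, ∀r.C} — b ∉ B possible
3. b : C?  L(b) = {¬B} ∪ {¬C}
   clash {A, ¬A} at b — b ∈ C
4. Entailed for b: {C}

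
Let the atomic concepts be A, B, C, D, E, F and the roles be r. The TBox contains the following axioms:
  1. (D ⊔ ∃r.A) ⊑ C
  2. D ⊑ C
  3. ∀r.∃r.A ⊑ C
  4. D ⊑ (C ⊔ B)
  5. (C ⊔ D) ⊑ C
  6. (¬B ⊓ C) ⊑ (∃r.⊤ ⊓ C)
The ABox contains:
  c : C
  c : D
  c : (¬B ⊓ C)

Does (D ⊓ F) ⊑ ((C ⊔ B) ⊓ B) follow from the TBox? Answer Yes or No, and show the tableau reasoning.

1. (D ⊓ F) ⊑ ((C ⊔ B) ⊓ B)  ⇔  ((D ⊓ F) ⊓ ((¬C ⊓ ¬B) ⊔ ¬B)) unsat w.r.t. T
   apply at x₀: D⊑C; D⊑(C ⊔ B)
   open: L(x₀) ⊇ {C, D, F, ¬B, ∃r.⊤} (+ ∃-successors)
2. Hence (D ⊓ F) ⊑ ((C ⊔ B) ⊓ B): not entailed.

No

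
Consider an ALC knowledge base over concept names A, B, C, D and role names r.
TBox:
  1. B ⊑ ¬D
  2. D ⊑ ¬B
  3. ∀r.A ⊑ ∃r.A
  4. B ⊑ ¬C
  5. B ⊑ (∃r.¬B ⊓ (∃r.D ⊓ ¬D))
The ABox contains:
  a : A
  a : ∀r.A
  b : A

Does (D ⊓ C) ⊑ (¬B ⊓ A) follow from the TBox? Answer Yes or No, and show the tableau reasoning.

1. (D ⊓ C) ⊑ (¬B ⊓ A)  ⇔  ((D ⊓ C) ⊓ (B ⊔ ¬A)) unsat w.r.t. T
   apply at x₀: D⊑¬B
   open: L(x₀) ⊇ {C, D, ¬A, ¬B, ∃r.¬A} (+ ∃-successors)
2. Hence (D ⊓ C) ⊑ (¬B ⊓ A): not entailed.

No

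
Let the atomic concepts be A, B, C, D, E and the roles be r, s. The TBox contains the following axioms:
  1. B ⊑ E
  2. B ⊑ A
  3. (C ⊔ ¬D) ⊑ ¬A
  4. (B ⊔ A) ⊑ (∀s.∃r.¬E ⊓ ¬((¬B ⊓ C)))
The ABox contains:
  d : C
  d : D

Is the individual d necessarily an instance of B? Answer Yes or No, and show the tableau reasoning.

1. d : B?  L(d) = {C, D} ∪ {¬B}
   open: L(d) ⊇ {C, D, ¬A, ¬B} — d ∉ B possible
2. Hence d : B: not entailed.

No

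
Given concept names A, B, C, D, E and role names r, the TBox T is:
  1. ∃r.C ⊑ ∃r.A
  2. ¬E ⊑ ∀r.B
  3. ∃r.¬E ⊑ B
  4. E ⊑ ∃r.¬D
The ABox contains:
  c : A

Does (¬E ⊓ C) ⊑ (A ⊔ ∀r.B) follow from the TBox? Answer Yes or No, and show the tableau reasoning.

1. (¬E ⊓ C) ⊑ (A ⊔ ∀r.B)  ⇔  ((¬E ⊓ C) ⊓ (¬A ⊓ ∃r.¬B)) unsat w.r.t. T
   all branches close; clash {B, ¬B} at an ∃-successor
2. Hence (¬E ⊓ C) ⊑ (A ⊔ ∀r.B): entailed.

Yes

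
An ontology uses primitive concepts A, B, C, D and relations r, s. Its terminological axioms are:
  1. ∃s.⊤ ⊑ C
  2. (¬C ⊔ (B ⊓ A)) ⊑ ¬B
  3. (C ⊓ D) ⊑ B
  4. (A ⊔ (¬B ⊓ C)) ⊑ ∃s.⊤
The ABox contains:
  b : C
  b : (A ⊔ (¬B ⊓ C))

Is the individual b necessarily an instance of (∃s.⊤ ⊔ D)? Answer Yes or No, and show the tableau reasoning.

1. b : (∃s.⊤ ⊔ D)?  L(b) = {C, (A ⊔ (¬B ⊓ C))} ∪ {(∀s.⊥ ⊓ ¬D)}
   clash {B, ¬B} at b — b ∈ (∃s.⊤ ⊔ D)
2. Hence b : (∃s.⊤ ⊔ D): entailed.

Yes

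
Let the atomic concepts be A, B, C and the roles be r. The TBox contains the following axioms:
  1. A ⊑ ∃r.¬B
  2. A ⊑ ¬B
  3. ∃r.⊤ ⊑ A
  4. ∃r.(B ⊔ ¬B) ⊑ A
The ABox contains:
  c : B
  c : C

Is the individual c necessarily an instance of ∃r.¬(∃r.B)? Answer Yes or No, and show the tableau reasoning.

No

1. c : ∃r.¬(∃r.B)?  L(c) = {B, C} ∪ {∀r.∃r.B}
   open: L(c) ⊇ {B, C, ¬A, ∀r.(¬B ⊓ B), ∀r.∃r.B, …} — c ∉ ∃r.¬(∃r.B) possible
2. Hence c : ∃r.¬(∃r.B): not entailed.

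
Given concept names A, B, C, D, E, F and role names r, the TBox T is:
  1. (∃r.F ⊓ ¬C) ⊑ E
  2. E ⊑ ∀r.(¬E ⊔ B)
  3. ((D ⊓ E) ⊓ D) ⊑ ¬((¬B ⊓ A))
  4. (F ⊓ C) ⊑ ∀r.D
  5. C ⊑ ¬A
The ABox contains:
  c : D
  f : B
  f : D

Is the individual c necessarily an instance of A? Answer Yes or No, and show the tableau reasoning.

1. c : A?  L(c) = {D} ∪ {¬A}
   open: L(c) ⊇ {D, ¬A, ¬E, ¬F, ∀r.¬F} — c ∉ A possible
2. Hence c : A: not entailed.

No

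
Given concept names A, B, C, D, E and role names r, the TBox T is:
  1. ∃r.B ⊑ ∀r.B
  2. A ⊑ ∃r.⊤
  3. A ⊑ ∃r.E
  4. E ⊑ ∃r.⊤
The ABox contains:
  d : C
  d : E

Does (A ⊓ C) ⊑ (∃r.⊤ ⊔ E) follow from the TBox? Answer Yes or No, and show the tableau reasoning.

1. (A ⊓ C) ⊑ (∃r.⊤ ⊔ E)  ⇔  ((A ⊓ C) ⊓ (∀r.⊥ ⊓ ¬E)) unsat w.r.t. T
   all branches close; clash ⊥ at an ∃-successor
2. Hence (A ⊓ C) ⊑ (∃r.⊤ ⊔ E): entailed.

Yes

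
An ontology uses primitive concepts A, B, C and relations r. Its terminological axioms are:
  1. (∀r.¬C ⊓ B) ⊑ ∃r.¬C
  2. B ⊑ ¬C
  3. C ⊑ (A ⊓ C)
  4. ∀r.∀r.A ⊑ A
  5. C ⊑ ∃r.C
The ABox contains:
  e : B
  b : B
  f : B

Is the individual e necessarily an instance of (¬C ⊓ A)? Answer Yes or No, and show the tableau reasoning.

1. e : (¬C ⊓ A)?  L(e) = {B} ∪ {(C ⊔ ¬A)}
   apply at e: B⊑¬C
   open: L(e) ⊇ {B, ¬A, ¬C, ∃r.C, ∃r.∃r.¬A} (+ ∃-successors) — e ∉ (¬C ⊓ A) possible
2. Hence e : (¬C ⊓ A): not entailed.

No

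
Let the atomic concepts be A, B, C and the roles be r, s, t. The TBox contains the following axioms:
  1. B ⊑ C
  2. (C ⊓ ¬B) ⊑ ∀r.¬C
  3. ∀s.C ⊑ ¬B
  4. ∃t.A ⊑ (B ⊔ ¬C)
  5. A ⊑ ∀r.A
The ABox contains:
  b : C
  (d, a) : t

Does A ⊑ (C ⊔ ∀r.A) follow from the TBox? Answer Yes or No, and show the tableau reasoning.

Yes

1. A ⊑ (C ⊔ ∀r.A)  ⇔  (A ⊓ (¬C ⊓ ∃r.¬A)) unsat w.r.t. T
   all branches close; clash {C, ¬C} at x₀
2. Hence A ⊑ (C ⊔ ∀r.A): entailed.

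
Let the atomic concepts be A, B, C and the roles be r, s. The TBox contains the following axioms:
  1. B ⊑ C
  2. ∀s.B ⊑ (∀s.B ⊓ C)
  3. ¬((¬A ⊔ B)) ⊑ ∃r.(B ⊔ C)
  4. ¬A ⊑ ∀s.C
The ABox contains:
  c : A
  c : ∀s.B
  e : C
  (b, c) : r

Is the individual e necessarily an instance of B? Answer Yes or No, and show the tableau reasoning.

No

1. e : B?  L(e) = {C} ∪ {¬B}
   open: L(e) ⊇ {A, C, ¬B, ∃r.(B ⊔ C), ∃s.¬B} (+ ∃-successors) — e ∉ B possible
2. Hence e : B: not entailed.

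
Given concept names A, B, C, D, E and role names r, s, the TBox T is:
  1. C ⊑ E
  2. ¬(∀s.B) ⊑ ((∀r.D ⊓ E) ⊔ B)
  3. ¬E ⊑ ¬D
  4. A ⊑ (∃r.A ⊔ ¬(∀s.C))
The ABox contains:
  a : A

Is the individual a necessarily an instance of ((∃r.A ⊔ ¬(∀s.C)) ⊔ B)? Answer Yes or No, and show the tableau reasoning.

1. a : ((∃r.A ⊔ ¬(∀s.C)) ⊔ B)?  L(a) = {A} ∪ {((∀r.¬A ⊓ ∀s.C) ⊓ ¬B)}
   clash {B, ¬B} at a — a ∈ ((∃r.A ⊔ ¬(∀s.C)) ⊔ B)
2. Hence a : ((∃r.A ⊔ ¬(∀s.C)) ⊔ B): entailed.

Yes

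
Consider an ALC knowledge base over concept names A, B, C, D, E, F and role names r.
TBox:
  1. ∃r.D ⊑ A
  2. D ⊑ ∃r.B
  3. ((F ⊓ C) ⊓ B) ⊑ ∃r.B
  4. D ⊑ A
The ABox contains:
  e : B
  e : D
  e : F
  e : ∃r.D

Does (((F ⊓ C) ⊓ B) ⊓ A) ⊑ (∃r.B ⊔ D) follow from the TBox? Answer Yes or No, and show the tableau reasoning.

Yes

1. (((F ⊓ C) ⊓ B) ⊓ A) ⊑ (∃r.B ⊔ D)  ⇔  ((((F ⊓ C) ⊓ B) ⊓ A) ⊓ (∀r.¬B ⊓ ¬D)) unsat w.r.t. T
   all branches close; clash {B, ¬B} at an ∃-successor
2. Hence (((F ⊓ C) ⊓ B) ⊓ A) ⊑ (∃r.B ⊔ D): entailed.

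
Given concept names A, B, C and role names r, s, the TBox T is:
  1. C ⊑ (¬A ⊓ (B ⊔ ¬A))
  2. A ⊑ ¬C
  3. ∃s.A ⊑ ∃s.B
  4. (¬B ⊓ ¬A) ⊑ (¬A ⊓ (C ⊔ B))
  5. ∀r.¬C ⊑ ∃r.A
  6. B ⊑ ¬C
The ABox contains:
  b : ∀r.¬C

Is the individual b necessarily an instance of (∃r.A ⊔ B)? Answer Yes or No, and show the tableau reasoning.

1. b : (∃r.A ⊔ B)?  L(b) = {∀r.¬C} ∪ {(∀r.¬A ⊓ ¬B)}
   clash {B, ¬B} at b — b ∈ (∃r.A ⊔ B)
2. Hence b : (∃r.A ⊔ B): entailed.

Yes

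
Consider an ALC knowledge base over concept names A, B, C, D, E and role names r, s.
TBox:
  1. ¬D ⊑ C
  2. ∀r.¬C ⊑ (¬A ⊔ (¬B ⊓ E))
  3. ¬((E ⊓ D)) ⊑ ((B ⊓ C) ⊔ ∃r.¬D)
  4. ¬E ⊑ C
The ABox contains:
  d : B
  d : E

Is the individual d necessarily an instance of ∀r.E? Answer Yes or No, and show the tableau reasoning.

No

1. d : ∀r.E?  L(d) = {B, E} ∪ {∃r.¬E}
   open: L(d) ⊇ {B, D, E, ∃r.C, ∃r.¬E} (+ ∃-successors) — d ∉ ∀r.E possible
2. Hence d : ∀r.E: not entailed.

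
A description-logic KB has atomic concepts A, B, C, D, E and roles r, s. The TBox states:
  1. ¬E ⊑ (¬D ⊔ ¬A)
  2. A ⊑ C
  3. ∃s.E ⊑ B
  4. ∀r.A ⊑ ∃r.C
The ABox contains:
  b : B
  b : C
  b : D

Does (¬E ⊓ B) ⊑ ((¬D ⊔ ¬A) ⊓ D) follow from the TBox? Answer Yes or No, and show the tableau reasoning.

1. (¬E ⊓ B) ⊑ ((¬D ⊔ ¬A) ⊓ D)  ⇔  ((¬E ⊓ B) ⊓ ((D ⊓ A) ⊔ ¬D)) unsat w.r.t. T
   apply at x₀: ¬E⊑(¬D ⊔ ¬A)
   open: L(x₀) ⊇ {B, ¬A, ¬D, ¬E, ∃r.¬A} (+ ∃-successors)
2. Hence (¬E ⊓ B) ⊑ ((¬D ⊔ ¬A) ⊓ D): not entailed.

No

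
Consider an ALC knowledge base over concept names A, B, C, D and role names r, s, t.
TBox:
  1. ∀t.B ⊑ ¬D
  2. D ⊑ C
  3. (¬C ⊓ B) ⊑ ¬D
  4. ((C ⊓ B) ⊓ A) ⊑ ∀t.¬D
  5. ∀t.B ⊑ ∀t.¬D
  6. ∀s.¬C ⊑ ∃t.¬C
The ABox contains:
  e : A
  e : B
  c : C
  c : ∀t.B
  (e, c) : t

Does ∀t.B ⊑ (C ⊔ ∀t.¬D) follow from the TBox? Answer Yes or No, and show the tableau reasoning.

Yes

1. ∀t.B ⊑ (C ⊔ ∀t.¬D)  ⇔  (∀t.B ⊓ (¬C ⊓ ∃t.D)) unsat w.r.t. T
   all branches close; clash {C, ¬C} at x₀
2. Hence ∀t.B ⊑ (C ⊔ ∀t.¬D): entailed.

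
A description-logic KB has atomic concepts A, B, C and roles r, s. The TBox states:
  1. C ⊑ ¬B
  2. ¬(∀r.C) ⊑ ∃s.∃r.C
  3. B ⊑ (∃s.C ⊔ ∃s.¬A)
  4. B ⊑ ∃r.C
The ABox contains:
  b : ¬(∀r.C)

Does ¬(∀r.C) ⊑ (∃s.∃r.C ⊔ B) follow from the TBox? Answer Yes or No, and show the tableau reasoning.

1. ¬(∀r.C) ⊑ (∃s.∃r.C ⊔ B)  ⇔  (∃r.¬C ⊓ (∀s.∀r.¬C ⊓ ¬B)) unsat w.r.t. T
   all branches close; clash {C, ¬C} at an ∃-successor
2. Hence ¬(∀r.C) ⊑ (∃s.∃r.C ⊔ B): entailed.

Yes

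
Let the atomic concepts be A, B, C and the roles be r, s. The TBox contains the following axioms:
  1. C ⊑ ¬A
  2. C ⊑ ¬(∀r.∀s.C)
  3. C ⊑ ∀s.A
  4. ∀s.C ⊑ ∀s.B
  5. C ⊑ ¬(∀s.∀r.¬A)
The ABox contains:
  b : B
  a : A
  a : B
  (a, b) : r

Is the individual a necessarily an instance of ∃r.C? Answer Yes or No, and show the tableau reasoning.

1. a : ∃r.C?  L(a) = {A, B} ∪ {∀r.¬C}
   open: L(a) ⊇ {A, B, ¬C, ∀r.¬C, ∃s.¬C} (+ ∃-successors) — a ∉ ∃r.C possible
2. Hence a : ∃r.C: not entailed.

No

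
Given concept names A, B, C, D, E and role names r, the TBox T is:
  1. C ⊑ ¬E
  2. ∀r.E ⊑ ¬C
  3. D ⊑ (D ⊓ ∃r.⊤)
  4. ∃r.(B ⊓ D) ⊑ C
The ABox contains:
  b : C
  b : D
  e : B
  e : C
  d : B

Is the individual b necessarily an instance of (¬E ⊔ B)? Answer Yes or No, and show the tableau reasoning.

1. b : (¬E ⊔ B)?  L(b) = {C, D} ∪ {(E ⊓ ¬B)}
   clash {E, ¬E} at b — b ∈ (¬E ⊔ B)
2. Hence b : (¬E ⊔ B): entailed.

Yes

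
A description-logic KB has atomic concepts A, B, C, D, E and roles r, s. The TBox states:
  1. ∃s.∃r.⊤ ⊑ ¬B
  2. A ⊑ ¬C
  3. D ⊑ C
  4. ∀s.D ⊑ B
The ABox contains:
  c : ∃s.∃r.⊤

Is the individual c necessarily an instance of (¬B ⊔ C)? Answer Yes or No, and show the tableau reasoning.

1. c : (¬B ⊔ C)?  L(c) = {∃s.∃r.⊤} ∪ {(B ⊓ ¬C)}
   clash {C, ¬C} at c — c ∈ (¬B ⊔ C)
2. Hence c : (¬B ⊔ C): entailed.

Yes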